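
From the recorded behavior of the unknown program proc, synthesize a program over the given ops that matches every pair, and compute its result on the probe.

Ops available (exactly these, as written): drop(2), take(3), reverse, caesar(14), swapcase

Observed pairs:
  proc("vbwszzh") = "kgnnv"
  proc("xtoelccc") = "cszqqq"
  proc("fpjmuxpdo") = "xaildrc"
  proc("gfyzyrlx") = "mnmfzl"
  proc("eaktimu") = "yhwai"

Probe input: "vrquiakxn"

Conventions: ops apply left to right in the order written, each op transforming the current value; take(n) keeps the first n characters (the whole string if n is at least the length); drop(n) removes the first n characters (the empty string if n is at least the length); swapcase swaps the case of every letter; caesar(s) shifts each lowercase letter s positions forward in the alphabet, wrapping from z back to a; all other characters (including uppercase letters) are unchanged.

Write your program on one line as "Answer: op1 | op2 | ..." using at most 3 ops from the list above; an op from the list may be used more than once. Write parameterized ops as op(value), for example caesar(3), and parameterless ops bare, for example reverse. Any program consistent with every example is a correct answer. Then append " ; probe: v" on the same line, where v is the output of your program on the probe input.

drop(2) | caesar(14) ; probe: "eiwoylb"

Check, running the answer program on each example:
  "vbwszzh" -> "wszzh" -> "kgnnv"
  "xtoelccc" -> "oelccc" -> "cszqqq"
  "fpjmuxpdo" -> "jmuxpdo" -> "xaildrc"
  "gfyzyrlx" -> "yzyrlx" -> "mnmfzl"
  "eaktimu" -> "ktimu" -> "yhwai"
  probe: "vrquiakxn" -> "quiakxn" -> "eiwoylb"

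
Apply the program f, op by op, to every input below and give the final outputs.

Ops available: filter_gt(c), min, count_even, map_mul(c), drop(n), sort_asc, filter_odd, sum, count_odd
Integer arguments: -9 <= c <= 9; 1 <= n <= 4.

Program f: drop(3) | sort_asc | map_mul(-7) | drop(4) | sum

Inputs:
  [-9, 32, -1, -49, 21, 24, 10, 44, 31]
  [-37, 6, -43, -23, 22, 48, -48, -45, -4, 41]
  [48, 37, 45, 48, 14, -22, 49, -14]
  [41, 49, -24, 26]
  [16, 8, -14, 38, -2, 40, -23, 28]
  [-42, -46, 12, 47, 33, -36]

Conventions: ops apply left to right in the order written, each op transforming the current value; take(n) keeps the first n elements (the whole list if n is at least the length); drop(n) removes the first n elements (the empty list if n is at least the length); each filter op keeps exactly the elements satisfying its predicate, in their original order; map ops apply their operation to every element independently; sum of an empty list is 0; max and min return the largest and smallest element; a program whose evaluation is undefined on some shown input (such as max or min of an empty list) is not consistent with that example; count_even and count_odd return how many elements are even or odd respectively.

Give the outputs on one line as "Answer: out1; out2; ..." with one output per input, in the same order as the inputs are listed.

Execution, op by op:
  [-9, 32, -1, -49, 21, 24, 10, 44, 31] -> [-49, 21, 24, 10, 44, 31] -> [-49, 10, 21, 24, 31, 44] -> [343, -70, -147, -168, -217, -308] -> [-217, -308] -> -525
  [-37, 6, -43, -23, 22, 48, -48, -45, -4, 41] -> [-23, 22, 48, -48, -45, -4, 41] -> [-48, -45, -23, -4, 22, 41, 48] -> [336, 315, 161, 28, -154, -287, -336] -> [-154, -287, -336] -> -777
  [48, 37, 45, 48, 14, -22, 49, -14] -> [48, 14, -22, 49, -14] -> [-22, -14, 14, 48, 49] -> [154, 98, -98, -336, -343] -> [-343] -> -343
  [41, 49, -24, 26] -> [26] -> [26] -> [-182] -> [] -> 0
  [16, 8, -14, 38, -2, 40, -23, 28] -> [38, -2, 40, -23, 28] -> [-23, -2, 28, 38, 40] -> [161, 14, -196, -266, -280] -> [-280] -> -280
  [-42, -46, 12, 47, 33, -36] -> [47, 33, -36] -> [-36, 33, 47] -> [252, -231, -329] -> [] -> 0

-525; -777; -343; 0; -280; 0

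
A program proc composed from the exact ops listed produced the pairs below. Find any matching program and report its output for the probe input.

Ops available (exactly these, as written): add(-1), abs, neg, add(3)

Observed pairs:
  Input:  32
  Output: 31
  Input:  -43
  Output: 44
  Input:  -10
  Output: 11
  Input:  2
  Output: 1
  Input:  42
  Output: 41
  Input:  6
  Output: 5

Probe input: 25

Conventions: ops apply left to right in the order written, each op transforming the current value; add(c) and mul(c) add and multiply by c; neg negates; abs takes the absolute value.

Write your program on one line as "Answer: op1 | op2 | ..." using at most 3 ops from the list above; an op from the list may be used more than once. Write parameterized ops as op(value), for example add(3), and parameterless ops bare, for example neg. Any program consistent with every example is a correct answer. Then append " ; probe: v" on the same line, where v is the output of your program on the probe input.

add(-1) | abs ; probe: 24

Check, running the answer program on each example:
  32 -> 31 -> 31
  -43 -> -44 -> 44
  -10 -> -11 -> 11
  2 -> 1 -> 1
  42 -> 41 -> 41
  6 -> 5 -> 5
  probe: 25 -> 24 -> 24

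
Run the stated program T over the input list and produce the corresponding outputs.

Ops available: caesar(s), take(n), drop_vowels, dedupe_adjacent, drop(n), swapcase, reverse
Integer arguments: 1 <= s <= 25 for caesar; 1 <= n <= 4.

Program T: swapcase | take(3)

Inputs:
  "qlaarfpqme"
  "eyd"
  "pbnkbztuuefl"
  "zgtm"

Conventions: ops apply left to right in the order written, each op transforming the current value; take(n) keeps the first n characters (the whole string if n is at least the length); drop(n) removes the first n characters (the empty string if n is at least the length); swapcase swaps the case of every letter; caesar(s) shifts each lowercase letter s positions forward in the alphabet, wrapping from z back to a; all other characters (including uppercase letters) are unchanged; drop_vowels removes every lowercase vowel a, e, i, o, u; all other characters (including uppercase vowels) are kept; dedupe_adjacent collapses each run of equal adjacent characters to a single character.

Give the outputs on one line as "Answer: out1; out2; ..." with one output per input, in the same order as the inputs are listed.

"QLA"; "EYD"; "PBN"; "ZGT"

Execution, op by op:
  "qlaarfpqme" -> "QLAARFPQME" -> "QLA"
  "eyd" -> "EYD" -> "EYD"
  "pbnkbztuuefl" -> "PBNKBZTUUEFL" -> "PBN"
  "zgtm" -> "ZGTM" -> "ZGT"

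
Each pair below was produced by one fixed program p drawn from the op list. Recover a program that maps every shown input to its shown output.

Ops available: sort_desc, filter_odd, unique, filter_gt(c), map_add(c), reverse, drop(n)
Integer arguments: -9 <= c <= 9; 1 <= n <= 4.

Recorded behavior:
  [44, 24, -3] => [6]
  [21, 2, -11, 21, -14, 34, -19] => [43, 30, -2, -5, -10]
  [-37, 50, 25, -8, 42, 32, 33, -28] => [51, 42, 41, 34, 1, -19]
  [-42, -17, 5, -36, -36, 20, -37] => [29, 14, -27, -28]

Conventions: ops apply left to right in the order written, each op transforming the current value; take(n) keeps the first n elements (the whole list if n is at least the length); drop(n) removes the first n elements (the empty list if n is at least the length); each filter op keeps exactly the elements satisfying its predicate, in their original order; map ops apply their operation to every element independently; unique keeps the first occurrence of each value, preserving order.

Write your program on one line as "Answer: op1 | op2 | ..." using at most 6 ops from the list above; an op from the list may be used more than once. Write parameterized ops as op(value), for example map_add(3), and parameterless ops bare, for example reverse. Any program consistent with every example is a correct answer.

drop(2) | map_add(9) | unique | reverse | sort_desc

Check, running the answer program on each example:
  [44, 24, -3] -> [-3] -> [6] -> [6] -> [6] -> [6]
  [21, 2, -11, 21, -14, 34, -19] -> [-11, 21, -14, 34, -19] -> [-2, 30, -5, 43, -10] -> [-2, 30, -5, 43, -10] -> [-10, 43, -5, 30, -2] -> [43, 30, -2, -5, -10]
  [-37, 50, 25, -8, 42, 32, 33, -28] -> [25, -8, 42, 32, 33, -28] -> [34, 1, 51, 41, 42, -19] -> [34, 1, 51, 41, 42, -19] -> [-19, 42, 41, 51, 1, 34] -> [51, 42, 41, 34, 1, -19]
  [-42, -17, 5, -36, -36, 20, -37] -> [5, -36, -36, 20, -37] -> [14, -27, -27, 29, -28] -> [14, -27, 29, -28] -> [-28, 29, -27, 14] -> [29, 14, -27, -28]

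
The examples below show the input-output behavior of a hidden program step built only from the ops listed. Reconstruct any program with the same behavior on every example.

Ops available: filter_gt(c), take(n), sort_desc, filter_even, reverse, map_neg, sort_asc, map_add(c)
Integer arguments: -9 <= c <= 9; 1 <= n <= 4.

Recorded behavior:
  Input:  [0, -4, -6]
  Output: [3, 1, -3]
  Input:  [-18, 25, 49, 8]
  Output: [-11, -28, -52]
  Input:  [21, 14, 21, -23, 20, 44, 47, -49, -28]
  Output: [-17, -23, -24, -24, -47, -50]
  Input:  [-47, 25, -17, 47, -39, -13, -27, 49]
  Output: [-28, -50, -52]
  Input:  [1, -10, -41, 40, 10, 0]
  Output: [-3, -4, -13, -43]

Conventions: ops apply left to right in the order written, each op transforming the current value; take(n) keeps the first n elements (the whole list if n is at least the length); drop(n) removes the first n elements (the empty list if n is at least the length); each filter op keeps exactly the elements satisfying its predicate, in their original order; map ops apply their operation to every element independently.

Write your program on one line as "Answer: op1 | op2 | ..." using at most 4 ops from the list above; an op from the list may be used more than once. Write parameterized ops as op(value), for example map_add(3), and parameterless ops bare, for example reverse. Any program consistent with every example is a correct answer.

sort_asc | filter_gt(-7) | map_neg | map_add(-3)

Check, running the answer program on each example:
  [0, -4, -6] -> [-6, -4, 0] -> [-6, -4, 0] -> [6, 4, 0] -> [3, 1, -3]
  [-18, 25, 49, 8] -> [-18, 8, 25, 49] -> [8, 25, 49] -> [-8, -25, -49] -> [-11, -28, -52]
  [21, 14, 21, -23, 20, 44, 47, -49, -28] -> [-49, -28, -23, 14, 20, 21, 21, 44, 47] -> [14, 20, 21, 21, 44, 47] -> [-14, -20, -21, -21, -44, -47] -> [-17, -23, -24, -24, -47, -50]
  [-47, 25, -17, 47, -39, -13, -27, 49] -> [-47, -39, -27, -17, -13, 25, 47, 49] -> [25, 47, 49] -> [-25, -47, -49] -> [-28, -50, -52]
  [1, -10, -41, 40, 10, 0] -> [-41, -10, 0, 1, 10, 40] -> [0, 1, 10, 40] -> [0, -1, -10, -40] -> [-3, -4, -13, -43]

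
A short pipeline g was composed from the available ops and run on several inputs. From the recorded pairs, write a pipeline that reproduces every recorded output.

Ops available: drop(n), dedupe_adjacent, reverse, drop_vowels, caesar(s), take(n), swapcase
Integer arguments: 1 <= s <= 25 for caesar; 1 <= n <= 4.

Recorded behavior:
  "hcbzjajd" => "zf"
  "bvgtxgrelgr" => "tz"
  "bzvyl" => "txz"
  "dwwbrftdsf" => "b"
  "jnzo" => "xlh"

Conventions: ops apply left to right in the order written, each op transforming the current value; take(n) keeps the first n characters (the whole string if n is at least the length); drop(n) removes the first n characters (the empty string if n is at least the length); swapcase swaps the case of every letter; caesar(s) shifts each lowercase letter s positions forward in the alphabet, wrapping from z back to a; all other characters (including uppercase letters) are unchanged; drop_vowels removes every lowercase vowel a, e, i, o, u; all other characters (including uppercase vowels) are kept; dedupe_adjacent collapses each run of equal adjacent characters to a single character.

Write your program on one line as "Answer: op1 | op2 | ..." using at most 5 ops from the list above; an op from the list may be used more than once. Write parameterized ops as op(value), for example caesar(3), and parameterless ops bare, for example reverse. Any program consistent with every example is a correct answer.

caesar(24) | take(3) | drop_vowels | reverse

Check, running the answer program on each example:
  "hcbzjajd" -> "fazxhyhb" -> "faz" -> "fz" -> "zf"
  "bvgtxgrelgr" -> "ztervepcjep" -> "zte" -> "zt" -> "tz"
  "bzvyl" -> "zxtwj" -> "zxt" -> "zxt" -> "txz"
  "dwwbrftdsf" -> "buuzpdrbqd" -> "buu" -> "b" -> "b"
  "jnzo" -> "hlxm" -> "hlx" -> "hlx" -> "xlh"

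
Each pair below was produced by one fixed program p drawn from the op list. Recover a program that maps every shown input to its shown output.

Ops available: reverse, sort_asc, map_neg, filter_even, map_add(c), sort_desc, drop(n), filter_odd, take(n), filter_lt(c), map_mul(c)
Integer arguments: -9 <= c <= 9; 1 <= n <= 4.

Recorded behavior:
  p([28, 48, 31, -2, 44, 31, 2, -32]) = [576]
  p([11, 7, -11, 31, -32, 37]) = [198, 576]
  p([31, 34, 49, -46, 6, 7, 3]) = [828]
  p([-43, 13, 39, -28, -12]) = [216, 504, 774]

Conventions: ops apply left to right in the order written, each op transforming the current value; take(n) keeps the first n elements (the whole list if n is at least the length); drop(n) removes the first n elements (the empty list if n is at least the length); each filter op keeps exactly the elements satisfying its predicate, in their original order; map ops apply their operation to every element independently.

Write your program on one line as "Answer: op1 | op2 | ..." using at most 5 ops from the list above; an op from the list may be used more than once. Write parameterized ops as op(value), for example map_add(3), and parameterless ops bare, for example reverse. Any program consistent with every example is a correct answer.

map_mul(2) | filter_lt(-5) | map_neg | map_mul(9) | sort_asc

Check, running the answer program on each example:
  [28, 48, 31, -2, 44, 31, 2, -32] -> [56, 96, 62, -4, 88, 62, 4, -64] -> [-64] -> [64] -> [576] -> [576]
  [11, 7, -11, 31, -32, 37] -> [22, 14, -22, 62, -64, 74] -> [-22, -64] -> [22, 64] -> [198, 576] -> [198, 576]
  [31, 34, 49, -46, 6, 7, 3] -> [62, 68, 98, -92, 12, 14, 6] -> [-92] -> [92] -> [828] -> [828]
  [-43, 13, 39, -28, -12] -> [-86, 26, 78, -56, -24] -> [-86, -56, -24] -> [86, 56, 24] -> [774, 504, 216] -> [216, 504, 774]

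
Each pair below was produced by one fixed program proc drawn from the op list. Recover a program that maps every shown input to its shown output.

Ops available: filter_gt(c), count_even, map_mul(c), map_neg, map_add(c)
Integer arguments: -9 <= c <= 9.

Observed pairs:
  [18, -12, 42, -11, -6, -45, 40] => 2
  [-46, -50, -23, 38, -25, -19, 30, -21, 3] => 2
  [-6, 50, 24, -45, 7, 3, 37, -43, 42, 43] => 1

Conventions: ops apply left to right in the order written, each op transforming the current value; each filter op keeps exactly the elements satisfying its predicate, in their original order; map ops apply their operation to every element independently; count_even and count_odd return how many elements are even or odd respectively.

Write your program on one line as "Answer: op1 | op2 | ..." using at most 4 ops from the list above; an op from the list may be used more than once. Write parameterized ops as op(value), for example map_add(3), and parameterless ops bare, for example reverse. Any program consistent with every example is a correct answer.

map_mul(-7) | map_mul(5) | filter_gt(-6) | count_even

Check, running the answer program on each example:
  [18, -12, 42, -11, -6, -45, 40] -> [-126, 84, -294, 77, 42, 315, -280] -> [-630, 420, -1470, 385, 210, 1575, -1400] -> [420, 385, 210, 1575] -> 2
  [-46, -50, -23, 38, -25, -19, 30, -21, 3] -> [322, 350, 161, -266, 175, 133, -210, 147, -21] -> [1610, 1750, 805, -1330, 875, 665, -1050, 735, -105] -> [1610, 1750, 805, 875, 665, 735] -> 2
  [-6, 50, 24, -45, 7, 3, 37, -43, 42, 43] -> [42, -350, -168, 315, -49, -21, -259, 301, -294, -301] -> [210, -1750, -840, 1575, -245, -105, -1295, 1505, -1470, -1505] -> [210, 1575, 1505] -> 1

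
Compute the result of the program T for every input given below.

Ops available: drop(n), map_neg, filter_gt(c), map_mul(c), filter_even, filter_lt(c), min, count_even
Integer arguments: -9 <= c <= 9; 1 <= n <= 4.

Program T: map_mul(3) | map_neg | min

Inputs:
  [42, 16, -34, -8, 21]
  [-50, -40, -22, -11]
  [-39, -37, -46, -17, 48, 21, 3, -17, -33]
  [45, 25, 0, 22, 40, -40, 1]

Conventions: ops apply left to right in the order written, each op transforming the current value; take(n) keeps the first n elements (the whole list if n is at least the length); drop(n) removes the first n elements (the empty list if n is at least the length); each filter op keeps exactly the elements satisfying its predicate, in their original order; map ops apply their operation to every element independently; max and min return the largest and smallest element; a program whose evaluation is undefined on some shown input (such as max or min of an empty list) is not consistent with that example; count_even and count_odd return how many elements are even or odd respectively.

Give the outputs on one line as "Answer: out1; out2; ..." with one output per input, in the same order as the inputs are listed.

-126; 33; -144; -135

Execution, op by op:
  [42, 16, -34, -8, 21] -> [126, 48, -102, -24, 63] -> [-126, -48, 102, 24, -63] -> -126
  [-50, -40, -22, -11] -> [-150, -120, -66, -33] -> [150, 120, 66, 33] -> 33
  [-39, -37, -46, -17, 48, 21, 3, -17, -33] -> [-117, -111, -138, -51, 144, 63, 9, -51, -99] -> [117, 111, 138, 51, -144, -63, -9, 51, 99] -> -144
  [45, 25, 0, 22, 40, -40, 1] -> [135, 75, 0, 66, 120, -120, 3] -> [-135, -75, 0, -66, -120, 120, -3] -> -135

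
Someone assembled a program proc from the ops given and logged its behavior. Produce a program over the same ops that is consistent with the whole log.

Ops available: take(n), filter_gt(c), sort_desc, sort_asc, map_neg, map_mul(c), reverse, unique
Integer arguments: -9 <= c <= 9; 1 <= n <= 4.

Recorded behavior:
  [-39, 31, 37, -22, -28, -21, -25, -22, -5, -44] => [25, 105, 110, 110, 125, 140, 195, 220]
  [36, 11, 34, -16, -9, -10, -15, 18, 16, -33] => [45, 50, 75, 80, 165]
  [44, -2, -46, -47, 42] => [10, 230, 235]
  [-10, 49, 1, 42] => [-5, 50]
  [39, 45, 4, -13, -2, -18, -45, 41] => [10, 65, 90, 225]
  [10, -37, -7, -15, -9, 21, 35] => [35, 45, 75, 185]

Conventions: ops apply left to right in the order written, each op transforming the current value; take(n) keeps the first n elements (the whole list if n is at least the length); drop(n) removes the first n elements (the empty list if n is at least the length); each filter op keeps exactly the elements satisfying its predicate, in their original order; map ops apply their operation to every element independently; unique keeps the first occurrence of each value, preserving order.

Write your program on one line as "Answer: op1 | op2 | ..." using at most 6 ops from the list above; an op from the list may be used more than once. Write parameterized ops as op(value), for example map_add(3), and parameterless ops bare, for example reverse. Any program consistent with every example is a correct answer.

reverse | map_mul(-1) | sort_desc | filter_gt(-4) | map_mul(5) | reverse

Check, running the answer program on each example:
  [-39, 31, 37, -22, -28, -21, -25, -22, -5, -44] -> [-44, -5, -22, -25, -21, -28, -22, 37, 31, -39] -> [44, 5, 22, 25, 21, 28, 22, -37, -31, 39] -> [44, 39, 28, 25, 22, 22, 21, 5, -31, -37] -> [44, 39, 28, 25, 22, 22, 21, 5] -> [220, 195, 140, 125, 110, 110, 105, 25] -> [25, 105, 110, 110, 125, 140, 195, 220]
  [36, 11, 34, -16, -9, -10, -15, 18, 16, -33] -> [-33, 16, 18, -15, -10, -9, -16, 34, 11, 36] -> [33, -16, -18, 15, 10, 9, 16, -34, -11, -36] -> [33, 16, 15, 10, 9, -11, -16, -18, -34, -36] -> [33, 16, 15, 10, 9] -> [165, 80, 75, 50, 45] -> [45, 50, 75, 80, 165]
  [44, -2, -46, -47, 42] -> [42, -47, -46, -2, 44] -> [-42, 47, 46, 2, -44] -> [47, 46, 2, -42, -44] -> [47, 46, 2] -> [235, 230, 10] -> [10, 230, 235]
  [-10, 49, 1, 42] -> [42, 1, 49, -10] -> [-42, -1, -49, 10] -> [10, -1, -42, -49] -> [10, -1] -> [50, -5] -> [-5, 50]
  [39, 45, 4, -13, -2, -18, -45, 41] -> [41, -45, -18, -2, -13, 4, 45, 39] -> [-41, 45, 18, 2, 13, -4, -45, -39] -> [45, 18, 13, 2, -4, -39, -41, -45] -> [45, 18, 13, 2] -> [225, 90, 65, 10] -> [10, 65, 90, 225]
  [10, -37, -7, -15, -9, 21, 35] -> [35, 21, -9, -15, -7, -37, 10] -> [-35, -21, 9, 15, 7, 37, -10] -> [37, 15, 9, 7, -10, -21, -35] -> [37, 15, 9, 7] -> [185, 75, 45, 35] -> [35, 45, 75, 185]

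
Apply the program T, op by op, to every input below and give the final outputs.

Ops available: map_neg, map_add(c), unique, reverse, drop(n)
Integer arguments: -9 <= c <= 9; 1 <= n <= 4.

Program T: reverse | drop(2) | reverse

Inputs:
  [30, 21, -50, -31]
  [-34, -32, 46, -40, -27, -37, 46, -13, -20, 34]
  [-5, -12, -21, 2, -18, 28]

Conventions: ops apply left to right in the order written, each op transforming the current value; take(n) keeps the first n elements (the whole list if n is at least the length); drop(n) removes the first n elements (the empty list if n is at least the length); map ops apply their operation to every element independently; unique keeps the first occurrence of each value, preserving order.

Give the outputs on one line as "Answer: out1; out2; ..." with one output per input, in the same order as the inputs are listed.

Execution, op by op:
  [30, 21, -50, -31] -> [-31, -50, 21, 30] -> [21, 30] -> [30, 21]
  [-34, -32, 46, -40, -27, -37, 46, -13, -20, 34] -> [34, -20, -13, 46, -37, -27, -40, 46, -32, -34] -> [-13, 46, -37, -27, -40, 46, -32, -34] -> [-34, -32, 46, -40, -27, -37, 46, -13]
  [-5, -12, -21, 2, -18, 28] -> [28, -18, 2, -21, -12, -5] -> [2, -21, -12, -5] -> [-5, -12, -21, 2]

[30, 21]; [-34, -32, 46, -40, -27, -37, 46, -13]; [-5, -12, -21, 2]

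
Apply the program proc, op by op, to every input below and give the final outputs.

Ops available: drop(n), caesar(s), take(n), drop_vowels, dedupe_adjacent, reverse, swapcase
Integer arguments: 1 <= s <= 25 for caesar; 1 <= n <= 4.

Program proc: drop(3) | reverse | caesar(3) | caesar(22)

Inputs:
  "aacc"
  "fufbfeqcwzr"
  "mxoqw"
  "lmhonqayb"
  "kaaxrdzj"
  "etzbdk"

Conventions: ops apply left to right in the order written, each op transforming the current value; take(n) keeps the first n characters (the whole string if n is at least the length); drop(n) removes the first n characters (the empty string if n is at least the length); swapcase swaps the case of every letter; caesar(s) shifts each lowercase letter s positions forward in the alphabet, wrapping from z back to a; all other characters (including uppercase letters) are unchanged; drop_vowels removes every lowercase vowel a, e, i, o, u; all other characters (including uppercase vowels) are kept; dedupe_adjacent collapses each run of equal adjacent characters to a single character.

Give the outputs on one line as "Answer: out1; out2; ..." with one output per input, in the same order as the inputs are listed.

Execution, op by op:
  "aacc" -> "c" -> "c" -> "f" -> "b"
  "fufbfeqcwzr" -> "bfeqcwzr" -> "rzwcqefb" -> "uczfthie" -> "qyvbpdea"
  "mxoqw" -> "qw" -> "wq" -> "zt" -> "vp"
  "lmhonqayb" -> "onqayb" -> "byaqno" -> "ebdtqr" -> "axzpmn"
  "kaaxrdzj" -> "xrdzj" -> "jzdrx" -> "mcgua" -> "iycqw"
  "etzbdk" -> "bdk" -> "kdb" -> "nge" -> "jca"

"b"; "qyvbpdea"; "vp"; "axzpmn"; "iycqw"; "jca"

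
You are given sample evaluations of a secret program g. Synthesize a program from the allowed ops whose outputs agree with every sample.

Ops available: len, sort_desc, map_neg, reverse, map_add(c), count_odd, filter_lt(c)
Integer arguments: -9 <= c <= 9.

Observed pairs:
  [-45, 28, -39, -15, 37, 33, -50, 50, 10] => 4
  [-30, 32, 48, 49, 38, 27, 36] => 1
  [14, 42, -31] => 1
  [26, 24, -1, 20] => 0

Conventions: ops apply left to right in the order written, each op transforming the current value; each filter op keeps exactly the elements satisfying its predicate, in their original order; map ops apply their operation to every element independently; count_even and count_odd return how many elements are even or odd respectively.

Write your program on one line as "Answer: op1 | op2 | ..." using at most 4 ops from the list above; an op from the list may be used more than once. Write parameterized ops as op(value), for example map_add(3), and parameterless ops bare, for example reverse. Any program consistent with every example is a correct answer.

filter_lt(-9) | sort_desc | map_neg | len

Check, running the answer program on each example:
  [-45, 28, -39, -15, 37, 33, -50, 50, 10] -> [-45, -39, -15, -50] -> [-15, -39, -45, -50] -> [15, 39, 45, 50] -> 4
  [-30, 32, 48, 49, 38, 27, 36] -> [-30] -> [-30] -> [30] -> 1
  [14, 42, -31] -> [-31] -> [-31] -> [31] -> 1
  [26, 24, -1, 20] -> [] -> [] -> [] -> 0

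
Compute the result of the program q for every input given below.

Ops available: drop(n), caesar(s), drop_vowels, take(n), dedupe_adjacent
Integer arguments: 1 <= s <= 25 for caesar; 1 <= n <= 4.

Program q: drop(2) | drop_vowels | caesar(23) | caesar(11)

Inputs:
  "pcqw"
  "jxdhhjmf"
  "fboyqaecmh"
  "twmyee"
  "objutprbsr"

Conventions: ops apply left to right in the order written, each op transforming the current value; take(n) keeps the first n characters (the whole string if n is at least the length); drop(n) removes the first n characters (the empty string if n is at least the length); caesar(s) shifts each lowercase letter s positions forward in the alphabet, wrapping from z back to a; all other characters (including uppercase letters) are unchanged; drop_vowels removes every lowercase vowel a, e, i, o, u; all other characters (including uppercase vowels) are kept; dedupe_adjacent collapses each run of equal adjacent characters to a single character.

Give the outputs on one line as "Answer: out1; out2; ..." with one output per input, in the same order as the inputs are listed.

Execution, op by op:
  "pcqw" -> "qw" -> "qw" -> "nt" -> "ye"
  "jxdhhjmf" -> "dhhjmf" -> "dhhjmf" -> "aeegjc" -> "lpprun"
  "fboyqaecmh" -> "oyqaecmh" -> "yqcmh" -> "vnzje" -> "gykup"
  "twmyee" -> "myee" -> "my" -> "jv" -> "ug"
  "objutprbsr" -> "jutprbsr" -> "jtprbsr" -> "gqmoypo" -> "rbxzjaz"

"ye"; "lpprun"; "gykup"; "ug"; "rbxzjaz"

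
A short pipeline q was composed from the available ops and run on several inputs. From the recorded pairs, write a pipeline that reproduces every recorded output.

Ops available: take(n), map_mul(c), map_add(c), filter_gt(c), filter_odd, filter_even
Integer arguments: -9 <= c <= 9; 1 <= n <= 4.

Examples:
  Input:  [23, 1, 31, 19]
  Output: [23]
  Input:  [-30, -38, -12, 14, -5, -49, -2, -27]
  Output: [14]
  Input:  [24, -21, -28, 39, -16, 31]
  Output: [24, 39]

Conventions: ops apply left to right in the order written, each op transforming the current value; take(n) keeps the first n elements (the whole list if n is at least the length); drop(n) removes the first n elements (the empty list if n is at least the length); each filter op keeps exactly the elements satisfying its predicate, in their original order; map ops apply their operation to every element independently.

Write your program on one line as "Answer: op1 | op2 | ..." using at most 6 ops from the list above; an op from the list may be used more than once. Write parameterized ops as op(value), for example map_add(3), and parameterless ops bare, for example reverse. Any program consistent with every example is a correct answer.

filter_gt(-5) | map_add(-6) | take(2) | filter_gt(3) | map_add(6)

Check, running the answer program on each example:
  [23, 1, 31, 19] -> [23, 1, 31, 19] -> [17, -5, 25, 13] -> [17, -5] -> [17] -> [23]
  [-30, -38, -12, 14, -5, -49, -2, -27] -> [14, -2] -> [8, -8] -> [8, -8] -> [8] -> [14]
  [24, -21, -28, 39, -16, 31] -> [24, 39, 31] -> [18, 33, 25] -> [18, 33] -> [18, 33] -> [24, 39]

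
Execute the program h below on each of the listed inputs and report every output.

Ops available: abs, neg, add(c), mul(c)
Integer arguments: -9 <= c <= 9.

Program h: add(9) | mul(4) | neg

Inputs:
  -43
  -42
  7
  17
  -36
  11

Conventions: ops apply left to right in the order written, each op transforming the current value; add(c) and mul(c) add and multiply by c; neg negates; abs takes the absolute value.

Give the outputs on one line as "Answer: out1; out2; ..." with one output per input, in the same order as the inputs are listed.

136; 132; -64; -104; 108; -80

Execution, op by op:
  -43 -> -34 -> -136 -> 136
  -42 -> -33 -> -132 -> 132
  7 -> 16 -> 64 -> -64
  17 -> 26 -> 104 -> -104
  -36 -> -27 -> -108 -> 108
  11 -> 20 -> 80 -> -80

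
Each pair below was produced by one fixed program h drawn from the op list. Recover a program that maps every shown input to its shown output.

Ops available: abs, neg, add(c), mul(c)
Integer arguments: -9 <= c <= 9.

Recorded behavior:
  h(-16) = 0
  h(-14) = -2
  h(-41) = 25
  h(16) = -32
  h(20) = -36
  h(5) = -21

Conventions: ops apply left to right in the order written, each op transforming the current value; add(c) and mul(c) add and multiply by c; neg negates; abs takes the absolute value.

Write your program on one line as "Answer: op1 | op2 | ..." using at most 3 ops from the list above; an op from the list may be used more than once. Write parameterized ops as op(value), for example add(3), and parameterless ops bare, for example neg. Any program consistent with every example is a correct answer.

add(8) | add(8) | neg

Check, running the answer program on each example:
  -16 -> -8 -> 0 -> 0
  -14 -> -6 -> 2 -> -2
  -41 -> -33 -> -25 -> 25
  16 -> 24 -> 32 -> -32
  20 -> 28 -> 36 -> -36
  5 -> 13 -> 21 -> -21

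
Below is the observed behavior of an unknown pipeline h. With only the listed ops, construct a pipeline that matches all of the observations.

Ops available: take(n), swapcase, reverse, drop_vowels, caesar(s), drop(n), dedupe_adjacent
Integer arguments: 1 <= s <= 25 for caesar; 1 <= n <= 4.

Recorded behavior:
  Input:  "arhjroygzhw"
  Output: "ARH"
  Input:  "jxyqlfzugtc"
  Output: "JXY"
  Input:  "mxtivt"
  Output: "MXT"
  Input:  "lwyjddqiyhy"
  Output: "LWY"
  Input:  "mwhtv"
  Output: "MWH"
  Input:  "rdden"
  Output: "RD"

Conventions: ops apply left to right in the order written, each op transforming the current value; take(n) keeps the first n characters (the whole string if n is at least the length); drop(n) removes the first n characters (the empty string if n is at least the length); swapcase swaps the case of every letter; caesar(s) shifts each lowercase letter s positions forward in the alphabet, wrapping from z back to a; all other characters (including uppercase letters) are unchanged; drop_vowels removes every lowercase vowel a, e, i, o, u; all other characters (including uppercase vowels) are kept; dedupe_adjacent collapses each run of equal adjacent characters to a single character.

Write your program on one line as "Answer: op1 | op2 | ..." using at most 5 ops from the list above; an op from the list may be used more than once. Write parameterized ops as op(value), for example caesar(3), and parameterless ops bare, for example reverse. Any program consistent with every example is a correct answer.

reverse | swapcase | reverse | take(3) | dedupe_adjacent

Check, running the answer program on each example:
  "arhjroygzhw" -> "whzgyorjhra" -> "WHZGYORJHRA" -> "ARHJROYGZHW" -> "ARH" -> "ARH"
  "jxyqlfzugtc" -> "ctguzflqyxj" -> "CTGUZFLQYXJ" -> "JXYQLFZUGTC" -> "JXY" -> "JXY"
  "mxtivt" -> "tvitxm" -> "TVITXM" -> "MXTIVT" -> "MXT" -> "MXT"
  "lwyjddqiyhy" -> "yhyiqddjywl" -> "YHYIQDDJYWL" -> "LWYJDDQIYHY" -> "LWY" -> "LWY"
  "mwhtv" -> "vthwm" -> "VTHWM" -> "MWHTV" -> "MWH" -> "MWH"
  "rdden" -> "neddr" -> "NEDDR" -> "RDDEN" -> "RDD" -> "RD"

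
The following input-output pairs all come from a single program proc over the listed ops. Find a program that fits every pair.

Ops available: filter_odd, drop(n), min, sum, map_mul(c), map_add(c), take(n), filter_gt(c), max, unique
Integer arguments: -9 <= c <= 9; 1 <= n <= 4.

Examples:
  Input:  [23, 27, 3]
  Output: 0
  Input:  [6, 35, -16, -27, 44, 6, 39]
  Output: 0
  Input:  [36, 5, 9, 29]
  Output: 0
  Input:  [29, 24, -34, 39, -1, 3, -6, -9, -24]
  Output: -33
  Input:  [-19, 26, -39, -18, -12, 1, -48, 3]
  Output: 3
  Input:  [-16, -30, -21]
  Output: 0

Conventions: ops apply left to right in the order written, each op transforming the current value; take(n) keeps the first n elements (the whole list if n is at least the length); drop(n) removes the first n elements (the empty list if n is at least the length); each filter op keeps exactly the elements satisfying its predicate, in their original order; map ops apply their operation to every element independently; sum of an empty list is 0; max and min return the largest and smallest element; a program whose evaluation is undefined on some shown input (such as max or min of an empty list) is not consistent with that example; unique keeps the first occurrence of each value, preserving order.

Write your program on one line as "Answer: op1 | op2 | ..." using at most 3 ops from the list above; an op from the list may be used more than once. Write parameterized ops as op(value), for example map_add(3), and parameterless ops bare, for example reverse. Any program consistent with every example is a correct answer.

drop(4) | drop(3) | sum

Check, running the answer program on each example:
  [23, 27, 3] -> [] -> [] -> 0
  [6, 35, -16, -27, 44, 6, 39] -> [44, 6, 39] -> [] -> 0
  [36, 5, 9, 29] -> [] -> [] -> 0
  [29, 24, -34, 39, -1, 3, -6, -9, -24] -> [-1, 3, -6, -9, -24] -> [-9, -24] -> -33
  [-19, 26, -39, -18, -12, 1, -48, 3] -> [-12, 1, -48, 3] -> [3] -> 3
  [-16, -30, -21] -> [] -> [] -> 0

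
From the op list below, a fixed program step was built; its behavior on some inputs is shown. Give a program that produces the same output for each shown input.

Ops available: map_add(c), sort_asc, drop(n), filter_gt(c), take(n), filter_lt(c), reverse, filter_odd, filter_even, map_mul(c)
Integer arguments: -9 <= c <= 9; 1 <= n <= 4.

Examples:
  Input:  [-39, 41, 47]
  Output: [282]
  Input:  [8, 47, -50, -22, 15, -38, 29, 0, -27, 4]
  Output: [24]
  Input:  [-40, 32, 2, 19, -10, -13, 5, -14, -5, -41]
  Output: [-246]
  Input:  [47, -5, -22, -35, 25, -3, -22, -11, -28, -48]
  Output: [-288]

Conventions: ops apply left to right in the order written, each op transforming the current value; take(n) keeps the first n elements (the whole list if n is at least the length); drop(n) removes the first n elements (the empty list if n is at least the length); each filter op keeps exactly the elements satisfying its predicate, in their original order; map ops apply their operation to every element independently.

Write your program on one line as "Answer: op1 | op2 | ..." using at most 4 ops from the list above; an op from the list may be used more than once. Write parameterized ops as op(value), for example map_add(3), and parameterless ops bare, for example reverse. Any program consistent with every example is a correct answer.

map_mul(6) | reverse | take(1)

Check, running the answer program on each example:
  [-39, 41, 47] -> [-234, 246, 282] -> [282, 246, -234] -> [282]
  [8, 47, -50, -22, 15, -38, 29, 0, -27, 4] -> [48, 282, -300, -132, 90, -228, 174, 0, -162, 24] -> [24, -162, 0, 174, -228, 90, -132, -300, 282, 48] -> [24]
  [-40, 32, 2, 19, -10, -13, 5, -14, -5, -41] -> [-240, 192, 12, 114, -60, -78, 30, -84, -30, -246] -> [-246, -30, -84, 30, -78, -60, 114, 12, 192, -240] -> [-246]
  [47, -5, -22, -35, 25, -3, -22, -11, -28, -48] -> [282, -30, -132, -210, 150, -18, -132, -66, -168, -288] -> [-288, -168, -66, -132, -18, 150, -210, -132, -30, 282] -> [-288]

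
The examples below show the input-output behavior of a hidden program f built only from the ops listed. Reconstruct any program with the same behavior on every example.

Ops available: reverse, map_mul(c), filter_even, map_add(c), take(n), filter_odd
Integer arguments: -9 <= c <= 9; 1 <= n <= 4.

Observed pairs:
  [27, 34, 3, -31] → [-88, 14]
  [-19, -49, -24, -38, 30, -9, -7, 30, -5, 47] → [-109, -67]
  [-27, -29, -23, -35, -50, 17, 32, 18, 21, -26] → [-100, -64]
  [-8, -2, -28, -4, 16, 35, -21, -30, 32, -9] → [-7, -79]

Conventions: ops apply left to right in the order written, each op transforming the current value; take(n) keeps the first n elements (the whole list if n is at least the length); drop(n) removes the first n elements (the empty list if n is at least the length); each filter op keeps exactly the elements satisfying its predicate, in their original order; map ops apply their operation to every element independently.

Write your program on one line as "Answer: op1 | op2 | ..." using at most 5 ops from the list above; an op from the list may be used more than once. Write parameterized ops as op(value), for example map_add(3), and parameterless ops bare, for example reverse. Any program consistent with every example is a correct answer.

take(4) | map_mul(3) | reverse | take(2) | map_add(5)

Check, running the answer program on each example:
  [27, 34, 3, -31] -> [27, 34, 3, -31] -> [81, 102, 9, -93] -> [-93, 9, 102, 81] -> [-93, 9] -> [-88, 14]
  [-19, -49, -24, -38, 30, -9, -7, 30, -5, 47] -> [-19, -49, -24, -38] -> [-57, -147, -72, -114] -> [-114, -72, -147, -57] -> [-114, -72] -> [-109, -67]
  [-27, -29, -23, -35, -50, 17, 32, 18, 21, -26] -> [-27, -29, -23, -35] -> [-81, -87, -69, -105] -> [-105, -69, -87, -81] -> [-105, -69] -> [-100, -64]
  [-8, -2, -28, -4, 16, 35, -21, -30, 32, -9] -> [-8, -2, -28, -4] -> [-24, -6, -84, -12] -> [-12, -84, -6, -24] -> [-12, -84] -> [-7, -79]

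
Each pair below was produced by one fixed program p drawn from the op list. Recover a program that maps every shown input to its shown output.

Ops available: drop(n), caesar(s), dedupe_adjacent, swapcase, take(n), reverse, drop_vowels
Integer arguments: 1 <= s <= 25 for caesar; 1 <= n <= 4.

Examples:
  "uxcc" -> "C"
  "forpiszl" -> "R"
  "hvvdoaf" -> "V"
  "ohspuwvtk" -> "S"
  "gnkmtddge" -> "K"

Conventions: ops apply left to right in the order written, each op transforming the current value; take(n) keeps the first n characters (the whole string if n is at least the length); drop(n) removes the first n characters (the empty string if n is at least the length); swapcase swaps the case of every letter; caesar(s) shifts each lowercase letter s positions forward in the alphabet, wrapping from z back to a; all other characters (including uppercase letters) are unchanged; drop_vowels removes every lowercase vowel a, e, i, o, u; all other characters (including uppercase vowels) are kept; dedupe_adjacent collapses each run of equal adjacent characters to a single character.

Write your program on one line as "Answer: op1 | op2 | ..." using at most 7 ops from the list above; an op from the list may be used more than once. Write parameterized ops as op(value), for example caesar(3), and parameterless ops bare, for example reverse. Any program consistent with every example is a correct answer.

take(3) | reverse | drop_vowels | dedupe_adjacent | swapcase | take(1)

Check, running the answer program on each example:
  "uxcc" -> "uxc" -> "cxu" -> "cx" -> "cx" -> "CX" -> "C"
  "forpiszl" -> "for" -> "rof" -> "rf" -> "rf" -> "RF" -> "R"
  "hvvdoaf" -> "hvv" -> "vvh" -> "vvh" -> "vh" -> "VH" -> "V"
  "ohspuwvtk" -> "ohs" -> "sho" -> "sh" -> "sh" -> "SH" -> "S"
  "gnkmtddge" -> "gnk" -> "kng" -> "kng" -> "kng" -> "KNG" -> "K"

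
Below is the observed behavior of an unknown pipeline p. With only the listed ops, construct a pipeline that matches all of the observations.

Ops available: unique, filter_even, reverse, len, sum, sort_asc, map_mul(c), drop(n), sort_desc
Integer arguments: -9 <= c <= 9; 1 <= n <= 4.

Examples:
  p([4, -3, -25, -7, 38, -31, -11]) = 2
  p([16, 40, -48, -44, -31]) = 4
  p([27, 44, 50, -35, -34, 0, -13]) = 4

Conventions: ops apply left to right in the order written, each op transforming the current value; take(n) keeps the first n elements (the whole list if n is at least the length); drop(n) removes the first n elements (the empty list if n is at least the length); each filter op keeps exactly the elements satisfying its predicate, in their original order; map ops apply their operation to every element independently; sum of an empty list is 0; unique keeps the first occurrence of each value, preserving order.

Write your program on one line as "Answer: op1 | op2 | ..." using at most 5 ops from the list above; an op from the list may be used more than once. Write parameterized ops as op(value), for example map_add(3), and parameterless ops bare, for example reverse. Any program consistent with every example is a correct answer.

map_mul(3) | sort_desc | filter_even | reverse | len

Check, running the answer program on each example:
  [4, -3, -25, -7, 38, -31, -11] -> [12, -9, -75, -21, 114, -93, -33] -> [114, 12, -9, -21, -33, -75, -93] -> [114, 12] -> [12, 114] -> 2
  [16, 40, -48, -44, -31] -> [48, 120, -144, -132, -93] -> [120, 48, -93, -132, -144] -> [120, 48, -132, -144] -> [-144, -132, 48, 120] -> 4
  [27, 44, 50, -35, -34, 0, -13] -> [81, 132, 150, -105, -102, 0, -39] -> [150, 132, 81, 0, -39, -102, -105] -> [150, 132, 0, -102] -> [-102, 0, 132, 150] -> 4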